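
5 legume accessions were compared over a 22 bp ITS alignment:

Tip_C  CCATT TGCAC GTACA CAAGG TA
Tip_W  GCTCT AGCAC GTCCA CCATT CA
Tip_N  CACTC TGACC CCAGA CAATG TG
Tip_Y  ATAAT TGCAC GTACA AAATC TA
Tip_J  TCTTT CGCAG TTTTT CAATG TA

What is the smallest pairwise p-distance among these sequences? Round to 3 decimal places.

Pairwise Hamming distances:
  Tip_C vs Tip_W: 9
  Tip_C vs Tip_N: 10
  Tip_C vs Tip_Y: 6
  Tip_C vs Tip_J: 9
  Tip_W vs Tip_N: 16
  Tip_W vs Tip_Y: 10
  Tip_W vs Tip_J: 11
  Tip_N vs Tip_Y: 13
  Tip_N vs Tip_J: 14
  Tip_Y vs Tip_J: 12
The smallest is 6 mismatches, between Tip_C and Tip_Y; p = 6/22 = 0.273.

0.273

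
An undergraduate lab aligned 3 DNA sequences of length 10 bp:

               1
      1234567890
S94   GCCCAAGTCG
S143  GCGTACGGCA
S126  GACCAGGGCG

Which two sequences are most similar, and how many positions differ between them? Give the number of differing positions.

3

Pairwise Hamming distances:
  S94 vs S143: 5
  S94 vs S126: 3
  S143 vs S126: 5
The smallest is 3, between S94 and S126.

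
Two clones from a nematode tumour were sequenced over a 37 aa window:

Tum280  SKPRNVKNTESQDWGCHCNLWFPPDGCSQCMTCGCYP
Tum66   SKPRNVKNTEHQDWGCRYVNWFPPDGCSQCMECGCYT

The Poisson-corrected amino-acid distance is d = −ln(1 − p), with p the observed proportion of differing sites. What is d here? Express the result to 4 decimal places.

Mismatches occur at site 11 (S↔H), site 17 (H↔R), site 18 (C↔Y), site 19 (N↔V), site 20 (L↔N), site 32 (T↔E), site 37 (P↔T).
p = 7/37 = 0.189189.
d = −ln(1 − 0.189189) = −ln(0.810811) = 0.2097.

0.2097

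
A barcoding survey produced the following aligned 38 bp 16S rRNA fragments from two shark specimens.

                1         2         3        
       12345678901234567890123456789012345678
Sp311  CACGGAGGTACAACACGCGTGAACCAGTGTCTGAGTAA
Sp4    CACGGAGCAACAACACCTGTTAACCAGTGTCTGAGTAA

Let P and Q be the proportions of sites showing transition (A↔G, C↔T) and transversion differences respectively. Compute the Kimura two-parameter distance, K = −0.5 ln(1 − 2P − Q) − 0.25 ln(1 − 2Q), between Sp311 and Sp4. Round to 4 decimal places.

The sequences differ at positions 8 (G/C, transversion), 9 (T/A, transversion), 17 (G/C, transversion), 18 (C/T, transition), 21 (G/T, transversion).
Of the 5 differences, 1 transition and 4 transversions over 38 sites: P = 1/38 = 0.026316, Q = 4/38 = 0.105263.
d = −0.5·ln(0.842105) − 0.25·ln(0.789474) = −0.5·(-0.171851) − 0.25·(-0.236388) = 0.1450.

0.1450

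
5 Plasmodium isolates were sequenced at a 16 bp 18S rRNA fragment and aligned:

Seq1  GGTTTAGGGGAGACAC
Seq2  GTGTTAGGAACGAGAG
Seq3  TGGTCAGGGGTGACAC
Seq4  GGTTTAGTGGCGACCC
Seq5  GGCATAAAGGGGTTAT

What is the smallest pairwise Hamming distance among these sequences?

3

Pairwise Hamming distances:
  Seq1 vs Seq2: 7
  Seq1 vs Seq3: 4
  Seq1 vs Seq4: 3
  Seq1 vs Seq5: 8
  Seq2 vs Seq3: 8
  Seq2 vs Seq4: 8
  Seq2 vs Seq5: 11
  Seq3 vs Seq4: 6
  Seq3 vs Seq5: 10
  Seq4 vs Seq5: 9
The smallest is 3, between Seq1 and Seq4.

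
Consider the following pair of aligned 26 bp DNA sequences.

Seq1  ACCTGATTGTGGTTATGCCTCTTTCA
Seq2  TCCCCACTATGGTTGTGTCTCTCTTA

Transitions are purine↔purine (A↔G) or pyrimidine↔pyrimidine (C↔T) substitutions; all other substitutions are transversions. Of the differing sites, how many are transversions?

Mismatches occur at site 1 (A→T, transversion), site 4 (T→C, transition), site 5 (G→C, transversion), site 7 (T→C, transition), site 9 (G→A, transition), site 15 (A→G, transition), site 18 (C→T, transition), site 23 (T→C, transition), site 25 (C→T, transition).
Of the 9 differences, 7 transitions and 2 transversions, so the answer is 2.

2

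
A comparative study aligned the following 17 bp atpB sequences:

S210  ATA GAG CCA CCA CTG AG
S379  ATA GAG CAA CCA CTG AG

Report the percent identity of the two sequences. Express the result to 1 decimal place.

94.1%

The sequences differ at position 8 (C/A).
16 of the 17 sites match, so the percent identity is 16/17 × 100 = 94.1%.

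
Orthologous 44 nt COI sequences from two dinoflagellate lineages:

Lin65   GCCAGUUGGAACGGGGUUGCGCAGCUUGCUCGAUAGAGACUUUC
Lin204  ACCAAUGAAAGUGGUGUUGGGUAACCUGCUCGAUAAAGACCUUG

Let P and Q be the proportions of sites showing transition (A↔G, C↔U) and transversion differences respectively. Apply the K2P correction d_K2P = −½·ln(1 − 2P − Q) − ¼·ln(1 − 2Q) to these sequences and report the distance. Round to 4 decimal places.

Differing sites — 1:G/A (Ti); 5:G/A (Ti); 7:U/G (Tv); 8:G/A (Ti); 9:G/A (Ti); 11:A/G (Ti); 12:C/U (Ti); 15:G/U (Tv); 20:C/G (Tv); 22:C/U (Ti); 24:G/A (Ti); 26:U/C (Ti); 36:G/A (Ti); 41:U/C (Ti); 44:C/G (Tv).
Of the 15 differences, 11 transitions and 4 transversions over 44 sites: P = 11/44 = 0.250000, Q = 4/44 = 0.090909.
d = −0.5·ln(0.409091) − 0.25·ln(0.818182) = −0.5·(-0.893818) − 0.25·(-0.200670) = 0.4971.

0.4971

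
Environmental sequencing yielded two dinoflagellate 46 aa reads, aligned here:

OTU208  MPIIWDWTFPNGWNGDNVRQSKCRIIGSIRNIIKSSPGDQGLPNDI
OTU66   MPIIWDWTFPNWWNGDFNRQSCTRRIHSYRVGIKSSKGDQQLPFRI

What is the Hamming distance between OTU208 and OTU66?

14

The sequences differ at positions 12 (G/W), 17 (N/F), 18 (V/N), 22 (K/C), 23 (C/T), 25 (I/R), 27 (G/H), 29 (I/Y), 31 (N/V), 32 (I/G), 37 (P/K), 41 (G/Q), 44 (N/F), 45 (D/R).
That gives 14 mismatches out of 46 aligned sites, so the Hamming distance is 14.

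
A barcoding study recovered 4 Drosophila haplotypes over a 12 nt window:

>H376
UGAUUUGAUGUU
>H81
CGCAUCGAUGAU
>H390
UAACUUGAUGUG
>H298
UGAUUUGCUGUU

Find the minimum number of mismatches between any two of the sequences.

Pairwise Hamming distances:
  H376 vs H81: 5
  H376 vs H390: 3
  H376 vs H298: 1
  H81 vs H390: 7
  H81 vs H298: 6
  H390 vs H298: 4
The smallest is 1, between H376 and H298.

1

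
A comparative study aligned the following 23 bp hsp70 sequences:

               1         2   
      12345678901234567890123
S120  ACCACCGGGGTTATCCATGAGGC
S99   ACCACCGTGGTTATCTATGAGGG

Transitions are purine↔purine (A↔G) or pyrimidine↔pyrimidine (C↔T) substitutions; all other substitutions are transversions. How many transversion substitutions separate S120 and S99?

Mismatches occur at site 8 (G↔T, transversion), site 16 (C↔T, transition), site 23 (C↔G, transversion).
Of the 3 differences, 1 transition and 2 transversions, so the answer is 2.

2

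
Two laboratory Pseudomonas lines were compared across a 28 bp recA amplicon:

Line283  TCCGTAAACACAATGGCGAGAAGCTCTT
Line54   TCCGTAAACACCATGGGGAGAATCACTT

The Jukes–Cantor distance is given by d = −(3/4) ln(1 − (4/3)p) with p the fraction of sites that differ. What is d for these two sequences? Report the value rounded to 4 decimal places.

The sequences differ at positions 12 (A/C), 17 (C/G), 23 (G/T), 25 (T/A).
p = 4/28 = 0.142857.
d = −0.75 · ln(1 − (4/3)·0.142857) = −0.75 · ln(0.809524) = −0.75 · (-0.211309) = 0.1585.

0.1585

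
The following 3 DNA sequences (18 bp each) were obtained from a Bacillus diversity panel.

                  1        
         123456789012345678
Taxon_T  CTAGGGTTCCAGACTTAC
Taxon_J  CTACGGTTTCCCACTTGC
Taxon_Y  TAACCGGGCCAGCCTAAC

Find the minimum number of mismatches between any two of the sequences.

5

Pairwise Hamming distances:
  Taxon_T vs Taxon_J: 5
  Taxon_T vs Taxon_Y: 8
  Taxon_J vs Taxon_Y: 11
The smallest is 5, between Taxon_T and Taxon_J.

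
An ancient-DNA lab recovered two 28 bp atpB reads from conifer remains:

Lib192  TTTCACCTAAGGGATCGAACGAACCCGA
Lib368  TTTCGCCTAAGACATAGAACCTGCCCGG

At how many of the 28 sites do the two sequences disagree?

Differing sites — 5:A/G; 12:G/A; 13:G/C; 16:C/A; 21:G/C; 22:A/T; 23:A/G; 28:A/G.
That gives 8 mismatches out of 28 aligned sites, so the Hamming distance is 8.

8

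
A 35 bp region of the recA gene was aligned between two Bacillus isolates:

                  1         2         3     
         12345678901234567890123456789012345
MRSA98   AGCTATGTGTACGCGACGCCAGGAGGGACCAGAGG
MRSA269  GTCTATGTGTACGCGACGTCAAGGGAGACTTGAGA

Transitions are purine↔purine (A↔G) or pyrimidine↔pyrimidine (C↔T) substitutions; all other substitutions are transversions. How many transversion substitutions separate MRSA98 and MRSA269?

Differing sites — 1:A/G (Ti); 2:G/T (Tv); 19:C/T (Ti); 22:G/A (Ti); 24:A/G (Ti); 26:G/A (Ti); 30:C/T (Ti); 31:A/T (Tv); 35:G/A (Ti).
Of the 9 differences, 7 transitions and 2 transversions, so the answer is 2.

2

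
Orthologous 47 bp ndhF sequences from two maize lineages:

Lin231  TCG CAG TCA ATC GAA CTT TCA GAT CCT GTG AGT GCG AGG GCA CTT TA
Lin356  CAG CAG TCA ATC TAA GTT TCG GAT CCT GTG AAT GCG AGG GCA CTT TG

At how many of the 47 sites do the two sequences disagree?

Differing sites — 1:T/C; 2:C/A; 13:G/T; 16:C/G; 21:A/G; 32:G/A; 47:A/G.
That gives 7 mismatches out of 47 aligned sites, so the Hamming distance is 7.

7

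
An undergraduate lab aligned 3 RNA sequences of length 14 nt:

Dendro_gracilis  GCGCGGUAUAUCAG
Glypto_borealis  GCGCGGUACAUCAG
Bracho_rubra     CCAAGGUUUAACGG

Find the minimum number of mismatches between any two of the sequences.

1

Pairwise Hamming distances:
  Dendro_gracilis vs Glypto_borealis: 1
  Dendro_gracilis vs Bracho_rubra: 6
  Glypto_borealis vs Bracho_rubra: 7
The smallest is 1, between Dendro_gracilis and Glypto_borealis.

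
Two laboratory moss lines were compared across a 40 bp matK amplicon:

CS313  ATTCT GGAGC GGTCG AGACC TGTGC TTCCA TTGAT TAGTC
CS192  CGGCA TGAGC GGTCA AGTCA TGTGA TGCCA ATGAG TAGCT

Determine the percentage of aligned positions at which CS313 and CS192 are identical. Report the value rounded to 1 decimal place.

Differing sites — 1:A/C; 2:T/G; 3:T/G; 5:T/A; 6:G/T; 15:G/A; 18:A/T; 20:C/A; 25:C/A; 27:T/G; 31:T/A; 35:T/G; 39:T/C; 40:C/T.
26 of the 40 sites match, so the percent identity is 26/40 × 100 = 65.0%.

65.0%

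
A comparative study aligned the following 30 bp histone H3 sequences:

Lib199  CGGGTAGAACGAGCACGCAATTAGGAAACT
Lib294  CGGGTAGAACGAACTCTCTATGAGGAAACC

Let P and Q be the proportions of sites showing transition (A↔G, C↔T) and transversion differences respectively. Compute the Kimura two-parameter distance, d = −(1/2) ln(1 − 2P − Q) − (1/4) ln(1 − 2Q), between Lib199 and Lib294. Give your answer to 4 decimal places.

0.2326

The sequences differ at positions 13 (G/A, transition), 15 (A/T, transversion), 17 (G/T, transversion), 19 (A/T, transversion), 22 (T/G, transversion), 30 (T/C, transition).
Of the 6 differences, 2 transitions and 4 transversions over 30 sites: P = 2/30 = 0.066667, Q = 4/30 = 0.133333.
d = −0.5·ln(0.733333) − 0.25·ln(0.733334) = −0.5·(-0.310155) − 0.25·(-0.310154) = 0.2326.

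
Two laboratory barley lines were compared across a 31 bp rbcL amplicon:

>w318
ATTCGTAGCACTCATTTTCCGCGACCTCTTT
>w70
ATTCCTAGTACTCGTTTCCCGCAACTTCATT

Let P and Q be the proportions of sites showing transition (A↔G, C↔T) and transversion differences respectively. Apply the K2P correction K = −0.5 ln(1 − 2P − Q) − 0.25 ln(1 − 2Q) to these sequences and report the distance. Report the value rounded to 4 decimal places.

Mismatches occur at site 5 (G→C, transversion), site 9 (C→T, transition), site 14 (A→G, transition), site 18 (T→C, transition), site 23 (G→A, transition), site 26 (C→T, transition), site 29 (T→A, transversion).
Of the 7 differences, 5 transitions and 2 transversions over 31 sites: P = 5/31 = 0.161290, Q = 2/31 = 0.064516.
d = −0.5·ln(0.612904) − 0.25·ln(0.870968) = −0.5·(-0.489547) − 0.25·(-0.138150) = 0.2793.

0.2793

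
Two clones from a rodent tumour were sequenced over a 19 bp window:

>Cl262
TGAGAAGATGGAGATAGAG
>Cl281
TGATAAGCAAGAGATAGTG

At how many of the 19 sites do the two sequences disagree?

Differing sites — 4:G/T; 8:A/C; 9:T/A; 10:G/A; 18:A/T.
That gives 5 mismatches out of 19 aligned sites, so the Hamming distance is 5.

5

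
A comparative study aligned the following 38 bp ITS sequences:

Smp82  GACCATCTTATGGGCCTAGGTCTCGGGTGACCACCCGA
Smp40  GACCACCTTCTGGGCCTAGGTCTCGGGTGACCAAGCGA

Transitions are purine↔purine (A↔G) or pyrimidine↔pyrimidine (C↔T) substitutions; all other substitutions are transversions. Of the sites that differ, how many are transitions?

1

Mismatches occur at site 6 (T/C, transition), site 10 (A/C, transversion), site 34 (C/A, transversion), site 35 (C/G, transversion).
Of the 4 differences, 1 transition and 3 transversions, so the answer is 1.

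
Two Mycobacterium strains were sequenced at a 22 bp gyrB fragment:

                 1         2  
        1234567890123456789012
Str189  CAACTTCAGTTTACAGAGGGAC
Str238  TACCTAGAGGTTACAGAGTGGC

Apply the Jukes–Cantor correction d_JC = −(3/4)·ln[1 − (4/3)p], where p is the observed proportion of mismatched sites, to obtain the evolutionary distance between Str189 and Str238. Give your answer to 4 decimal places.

Mismatches occur at site 1 (C↔T), site 3 (A↔C), site 6 (T↔A), site 7 (C↔G), site 10 (T↔G), site 19 (G↔T), site 21 (A↔G).
p = 7/22 = 0.318182.
d = −0.75 · ln(1 − (4/3)·0.318182) = −0.75 · ln(0.575757) = −0.75 · (-0.552070) = 0.4141.

0.4141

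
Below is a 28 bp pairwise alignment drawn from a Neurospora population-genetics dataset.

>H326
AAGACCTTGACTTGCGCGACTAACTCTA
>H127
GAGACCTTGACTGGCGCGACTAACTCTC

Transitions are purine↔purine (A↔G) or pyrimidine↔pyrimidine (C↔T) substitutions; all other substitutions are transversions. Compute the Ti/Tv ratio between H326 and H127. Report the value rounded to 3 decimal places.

0.500

Mismatches occur at site 1 (A↔G, transition), site 13 (T↔G, transversion), site 28 (A↔C, transversion).
Of the 3 differences, 1 transition and 2 transversions, so Ti/Tv = 1/2 = 0.500.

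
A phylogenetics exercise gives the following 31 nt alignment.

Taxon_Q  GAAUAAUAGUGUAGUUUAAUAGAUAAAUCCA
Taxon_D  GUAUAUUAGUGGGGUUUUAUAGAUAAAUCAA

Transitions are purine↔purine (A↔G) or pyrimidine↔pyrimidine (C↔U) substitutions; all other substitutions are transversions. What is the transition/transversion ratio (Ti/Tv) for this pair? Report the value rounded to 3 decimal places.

Differing sites — 2:A/U (Tv); 6:A/U (Tv); 12:U/G (Tv); 13:A/G (Ti); 18:A/U (Tv); 30:C/A (Tv).
Of the 6 differences, 1 transition and 5 transversions, so Ti/Tv = 1/5 = 0.200.

0.200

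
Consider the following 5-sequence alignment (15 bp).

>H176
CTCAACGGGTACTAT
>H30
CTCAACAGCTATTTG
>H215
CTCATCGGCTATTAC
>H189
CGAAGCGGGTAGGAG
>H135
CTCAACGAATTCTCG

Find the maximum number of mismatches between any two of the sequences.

9

Pairwise Hamming distances:
  H176 vs H30: 5
  H176 vs H215: 4
  H176 vs H189: 6
  H176 vs H135: 5
  H30 vs H215: 4
  H30 vs H189: 8
  H30 vs H135: 6
  H215 vs H189: 7
  H215 vs H135: 7
  H189 vs H135: 9
The largest is 9, between H189 and H135.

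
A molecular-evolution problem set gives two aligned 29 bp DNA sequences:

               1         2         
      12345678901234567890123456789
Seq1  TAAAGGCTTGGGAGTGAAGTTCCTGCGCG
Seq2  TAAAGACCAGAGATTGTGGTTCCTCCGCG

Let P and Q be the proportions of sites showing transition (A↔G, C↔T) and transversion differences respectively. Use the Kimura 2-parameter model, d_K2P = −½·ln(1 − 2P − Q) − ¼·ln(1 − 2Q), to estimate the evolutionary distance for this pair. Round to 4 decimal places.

0.3477

Mismatches occur at site 6 (G/A, transition), site 8 (T/C, transition), site 9 (T/A, transversion), site 11 (G/A, transition), site 14 (G/T, transversion), site 17 (A/T, transversion), site 18 (A/G, transition), site 25 (G/C, transversion).
Of the 8 differences, 4 transitions and 4 transversions over 29 sites: P = 4/29 = 0.137931, Q = 4/29 = 0.137931.
d = −0.5·ln(0.586207) − 0.25·ln(0.724138) = −0.5·(-0.534082) − 0.25·(-0.322773) = 0.3477.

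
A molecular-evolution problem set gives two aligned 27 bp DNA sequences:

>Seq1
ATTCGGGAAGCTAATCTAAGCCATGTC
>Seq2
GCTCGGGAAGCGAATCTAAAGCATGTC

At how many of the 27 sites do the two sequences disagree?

Differing sites — 1:A/G; 2:T/C; 12:T/G; 20:G/A; 21:C/G.
That gives 5 mismatches out of 27 aligned sites, so the Hamming distance is 5.

5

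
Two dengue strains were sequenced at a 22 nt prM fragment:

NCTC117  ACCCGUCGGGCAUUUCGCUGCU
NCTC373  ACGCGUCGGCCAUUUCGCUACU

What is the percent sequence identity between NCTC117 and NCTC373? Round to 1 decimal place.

The sequences differ at positions 3 (C/G), 10 (G/C), 20 (G/A).
19 of the 22 sites match, so the percent identity is 19/22 × 100 = 86.4%.

86.4%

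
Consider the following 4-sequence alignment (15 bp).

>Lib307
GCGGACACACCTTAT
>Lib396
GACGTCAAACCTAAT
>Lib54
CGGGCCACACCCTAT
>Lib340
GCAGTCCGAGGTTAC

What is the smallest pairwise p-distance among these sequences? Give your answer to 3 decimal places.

Pairwise Hamming distances:
  Lib307 vs Lib396: 5
  Lib307 vs Lib54: 4
  Lib307 vs Lib340: 7
  Lib396 vs Lib54: 7
  Lib396 vs Lib340: 8
  Lib54 vs Lib340: 10
The smallest is 4 mismatches, between Lib307 and Lib54; p = 4/15 = 0.267.

0.267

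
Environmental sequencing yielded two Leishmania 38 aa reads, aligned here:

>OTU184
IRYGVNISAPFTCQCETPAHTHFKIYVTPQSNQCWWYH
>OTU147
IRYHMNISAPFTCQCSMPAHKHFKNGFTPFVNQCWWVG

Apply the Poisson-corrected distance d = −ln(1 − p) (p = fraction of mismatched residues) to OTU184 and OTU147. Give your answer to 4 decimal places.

0.3795

The sequences differ at positions 4 (G/H), 5 (V/M), 16 (E/S), 17 (T/M), 21 (T/K), 25 (I/N), 26 (Y/G), 27 (V/F), 30 (Q/F), 31 (S/V), 37 (Y/V), 38 (H/G).
p = 12/38 = 0.315789.
d = −ln(1 − 0.315789) = −ln(0.684211) = 0.3795.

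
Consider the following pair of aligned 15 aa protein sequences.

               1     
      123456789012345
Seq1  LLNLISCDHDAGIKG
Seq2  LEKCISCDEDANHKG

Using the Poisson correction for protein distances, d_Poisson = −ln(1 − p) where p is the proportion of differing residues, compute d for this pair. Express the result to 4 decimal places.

The sequences differ at positions 2 (L/E), 3 (N/K), 4 (L/C), 9 (H/E), 12 (G/N), 13 (I/H).
p = 6/15 = 0.400000.
d = −ln(1 − 0.400000) = −ln(0.600000) = 0.5108.

0.5108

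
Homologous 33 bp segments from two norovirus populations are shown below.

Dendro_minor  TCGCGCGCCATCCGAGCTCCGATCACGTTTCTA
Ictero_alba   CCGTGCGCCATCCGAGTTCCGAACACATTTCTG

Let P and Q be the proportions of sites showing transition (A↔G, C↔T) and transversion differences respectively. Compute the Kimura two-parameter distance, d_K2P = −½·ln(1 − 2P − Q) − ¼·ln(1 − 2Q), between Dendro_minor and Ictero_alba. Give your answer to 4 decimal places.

Mismatches occur at site 1 (T→C, transition), site 4 (C→T, transition), site 17 (C→T, transition), site 23 (T→A, transversion), site 27 (G→A, transition), site 33 (A→G, transition).
Of the 6 differences, 5 transitions and 1 transversion over 33 sites: P = 5/33 = 0.151515, Q = 1/33 = 0.030303.
d = −0.5·ln(0.666667) − 0.25·ln(0.939394) = −0.5·(-0.405465) − 0.25·(-0.062520) = 0.2184.

0.2184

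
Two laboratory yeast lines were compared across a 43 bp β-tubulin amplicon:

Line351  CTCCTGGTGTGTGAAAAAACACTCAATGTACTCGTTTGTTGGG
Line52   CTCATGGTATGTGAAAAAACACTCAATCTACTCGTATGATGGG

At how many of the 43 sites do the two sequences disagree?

5

Differing sites — 4:C/A; 9:G/A; 28:G/C; 36:T/A; 39:T/A.
That gives 5 mismatches out of 43 aligned sites, so the Hamming distance is 5.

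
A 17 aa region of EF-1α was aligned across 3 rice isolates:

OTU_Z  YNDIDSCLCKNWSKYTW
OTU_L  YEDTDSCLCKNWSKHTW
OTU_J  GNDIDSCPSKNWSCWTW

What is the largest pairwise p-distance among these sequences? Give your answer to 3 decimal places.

0.412

Pairwise Hamming distances:
  OTU_Z vs OTU_L: 3
  OTU_Z vs OTU_J: 5
  OTU_L vs OTU_J: 7
The largest is 7 mismatches, between OTU_L and OTU_J; p = 7/17 = 0.412.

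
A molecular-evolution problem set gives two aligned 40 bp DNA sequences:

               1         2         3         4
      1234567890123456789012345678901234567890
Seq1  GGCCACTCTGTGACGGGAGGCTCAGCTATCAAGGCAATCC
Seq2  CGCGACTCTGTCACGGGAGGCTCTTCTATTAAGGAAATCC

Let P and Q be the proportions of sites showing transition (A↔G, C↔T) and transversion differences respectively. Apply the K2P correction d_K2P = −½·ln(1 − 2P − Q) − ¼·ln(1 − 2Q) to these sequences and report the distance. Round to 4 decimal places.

Differing sites — 1:G/C (Tv); 4:C/G (Tv); 12:G/C (Tv); 24:A/T (Tv); 25:G/T (Tv); 30:C/T (Ti); 35:C/A (Tv).
Of the 7 differences, 1 transition and 6 transversions over 40 sites: P = 1/40 = 0.025000, Q = 6/40 = 0.150000.
d = −0.5·ln(0.800000) − 0.25·ln(0.700000) = −0.5·(-0.223144) − 0.25·(-0.356675) = 0.2007.

0.2007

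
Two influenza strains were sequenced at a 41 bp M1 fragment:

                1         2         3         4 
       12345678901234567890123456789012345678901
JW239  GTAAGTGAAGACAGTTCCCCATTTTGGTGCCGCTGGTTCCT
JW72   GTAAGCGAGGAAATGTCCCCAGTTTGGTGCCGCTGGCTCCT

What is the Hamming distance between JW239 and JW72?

Differing sites — 6:T/C; 9:A/G; 12:C/A; 14:G/T; 15:T/G; 22:T/G; 37:T/C.
That gives 7 mismatches out of 41 aligned sites, so the Hamming distance is 7.

7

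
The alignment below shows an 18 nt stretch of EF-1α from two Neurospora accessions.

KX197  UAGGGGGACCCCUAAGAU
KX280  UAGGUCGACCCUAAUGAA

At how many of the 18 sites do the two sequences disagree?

Mismatches occur at site 5 (G→U), site 6 (G→C), site 12 (C→U), site 13 (U→A), site 15 (A→U), site 18 (U→A).
That gives 6 mismatches out of 18 aligned sites, so the Hamming distance is 6.

6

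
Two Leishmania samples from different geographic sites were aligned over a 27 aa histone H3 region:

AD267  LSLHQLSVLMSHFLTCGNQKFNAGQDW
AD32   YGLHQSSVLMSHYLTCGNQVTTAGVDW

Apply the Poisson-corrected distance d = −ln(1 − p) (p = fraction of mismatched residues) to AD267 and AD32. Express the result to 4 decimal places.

0.3514

Mismatches occur at site 1 (L↔Y), site 2 (S↔G), site 6 (L↔S), site 13 (F↔Y), site 20 (K↔V), site 21 (F↔T), site 22 (N↔T), site 25 (Q↔V).
p = 8/27 = 0.296296.
d = −ln(1 − 0.296296) = −ln(0.703704) = 0.3514.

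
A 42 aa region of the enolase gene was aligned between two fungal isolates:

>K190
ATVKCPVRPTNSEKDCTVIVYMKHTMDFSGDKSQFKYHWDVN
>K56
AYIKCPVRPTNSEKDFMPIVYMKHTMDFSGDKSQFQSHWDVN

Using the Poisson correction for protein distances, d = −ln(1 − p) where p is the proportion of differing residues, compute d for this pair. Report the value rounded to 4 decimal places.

0.1823

Mismatches occur at site 2 (T→Y), site 3 (V→I), site 16 (C→F), site 17 (T→M), site 18 (V→P), site 36 (K→Q), site 37 (Y→S).
p = 7/42 = 0.166667.
d = −ln(1 − 0.166667) = −ln(0.833333) = 0.1823.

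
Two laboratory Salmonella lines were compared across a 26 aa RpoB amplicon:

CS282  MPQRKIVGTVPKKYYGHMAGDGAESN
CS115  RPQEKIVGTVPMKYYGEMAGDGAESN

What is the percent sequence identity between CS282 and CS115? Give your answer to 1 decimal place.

Mismatches occur at site 1 (M/R), site 4 (R/E), site 12 (K/M), site 17 (H/E).
22 of the 26 sites match, so the percent identity is 22/26 × 100 = 84.6%.

84.6%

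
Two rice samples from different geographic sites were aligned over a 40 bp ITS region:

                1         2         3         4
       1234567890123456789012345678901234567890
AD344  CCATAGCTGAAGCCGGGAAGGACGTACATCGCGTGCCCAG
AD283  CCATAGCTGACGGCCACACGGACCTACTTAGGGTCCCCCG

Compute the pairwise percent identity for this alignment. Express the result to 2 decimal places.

Mismatches occur at site 11 (A/C), site 13 (C/G), site 15 (G/C), site 16 (G/A), site 17 (G/C), site 19 (A/C), site 24 (G/C), site 28 (A/T), site 30 (C/A), site 32 (C/G), site 35 (G/C), site 39 (A/C).
28 of the 40 sites match, so the percent identity is 28/40 × 100 = 70.00%.

70.00%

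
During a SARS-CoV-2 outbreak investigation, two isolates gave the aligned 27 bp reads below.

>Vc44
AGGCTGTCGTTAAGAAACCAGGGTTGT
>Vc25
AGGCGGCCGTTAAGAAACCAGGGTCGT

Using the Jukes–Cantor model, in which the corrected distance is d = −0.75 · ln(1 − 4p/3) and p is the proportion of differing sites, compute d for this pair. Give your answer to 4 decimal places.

Differing sites — 5:T/G; 7:T/C; 25:T/C.
p = 3/27 = 0.111111.
d = −0.75 · ln(1 − (4/3)·0.111111) = −0.75 · ln(0.851852) = −0.75 · (-0.160342) = 0.1203.

0.1203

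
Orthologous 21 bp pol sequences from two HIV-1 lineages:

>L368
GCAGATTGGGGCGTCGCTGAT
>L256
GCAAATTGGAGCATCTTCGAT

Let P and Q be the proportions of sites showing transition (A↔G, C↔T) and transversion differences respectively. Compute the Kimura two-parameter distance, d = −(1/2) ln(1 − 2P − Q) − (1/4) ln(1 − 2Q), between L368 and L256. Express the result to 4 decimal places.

0.3960

The sequences differ at positions 4 (G/A, transition), 10 (G/A, transition), 13 (G/A, transition), 16 (G/T, transversion), 17 (C/T, transition), 18 (T/C, transition).
Of the 6 differences, 5 transitions and 1 transversion over 21 sites: P = 5/21 = 0.238095, Q = 1/21 = 0.047619.
d = −0.5·ln(0.476191) − 0.25·ln(0.904762) = −0.5·(-0.741936) − 0.25·(-0.100083) = 0.3960.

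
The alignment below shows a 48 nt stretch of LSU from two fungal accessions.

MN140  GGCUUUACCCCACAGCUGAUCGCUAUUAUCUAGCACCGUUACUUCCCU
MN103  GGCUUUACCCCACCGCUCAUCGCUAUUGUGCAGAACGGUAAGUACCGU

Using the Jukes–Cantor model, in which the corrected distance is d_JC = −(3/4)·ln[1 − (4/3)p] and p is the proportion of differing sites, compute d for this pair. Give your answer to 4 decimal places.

0.2735

The sequences differ at positions 14 (A/C), 18 (G/C), 28 (A/G), 30 (C/G), 31 (U/C), 34 (C/A), 37 (C/G), 40 (U/A), 42 (C/G), 44 (U/A), 47 (C/G).
p = 11/48 = 0.229167.
d = −0.75 · ln(1 − (4/3)·0.229167) = −0.75 · ln(0.694444) = −0.75 · (-0.364644) = 0.2735.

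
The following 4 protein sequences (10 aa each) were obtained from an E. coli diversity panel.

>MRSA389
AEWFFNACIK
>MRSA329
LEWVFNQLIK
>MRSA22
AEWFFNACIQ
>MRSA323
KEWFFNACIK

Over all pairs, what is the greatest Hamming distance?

Pairwise Hamming distances:
  MRSA389 vs MRSA329: 4
  MRSA389 vs MRSA22: 1
  MRSA389 vs MRSA323: 1
  MRSA329 vs MRSA22: 5
  MRSA329 vs MRSA323: 4
  MRSA22 vs MRSA323: 2
The largest is 5, between MRSA329 and MRSA22.

5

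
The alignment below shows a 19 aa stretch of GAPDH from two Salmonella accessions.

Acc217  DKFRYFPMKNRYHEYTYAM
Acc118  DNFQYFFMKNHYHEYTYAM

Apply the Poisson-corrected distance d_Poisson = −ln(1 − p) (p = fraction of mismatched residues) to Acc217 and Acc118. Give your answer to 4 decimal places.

Mismatches occur at site 2 (K↔N), site 4 (R↔Q), site 7 (P↔F), site 11 (R↔H).
p = 4/19 = 0.210526.
d = −ln(1 − 0.210526) = −ln(0.789474) = 0.2364.

0.2364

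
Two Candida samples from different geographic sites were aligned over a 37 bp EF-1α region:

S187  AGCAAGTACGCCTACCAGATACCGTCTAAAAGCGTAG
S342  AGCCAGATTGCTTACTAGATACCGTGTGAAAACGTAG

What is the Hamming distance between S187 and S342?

Mismatches occur at site 4 (A→C), site 7 (T→A), site 8 (A→T), site 9 (C→T), site 12 (C→T), site 16 (C→T), site 26 (C→G), site 28 (A→G), site 32 (G→A).
That gives 9 mismatches out of 37 aligned sites, so the Hamming distance is 9.

9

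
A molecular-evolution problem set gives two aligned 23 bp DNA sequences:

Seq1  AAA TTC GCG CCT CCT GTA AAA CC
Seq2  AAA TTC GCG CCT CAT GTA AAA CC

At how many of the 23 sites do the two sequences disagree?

Differing sites — 14:C/A.
That gives 1 mismatch out of 23 aligned sites, so the Hamming distance is 1.

1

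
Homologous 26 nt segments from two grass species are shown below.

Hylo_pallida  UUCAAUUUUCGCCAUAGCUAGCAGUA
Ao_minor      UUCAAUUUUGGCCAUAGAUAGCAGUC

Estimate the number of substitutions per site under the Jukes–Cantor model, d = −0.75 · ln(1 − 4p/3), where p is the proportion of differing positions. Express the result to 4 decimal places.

Differing sites — 10:C/G; 18:C/A; 26:A/C.
p = 3/26 = 0.115385.
d = −0.75 · ln(1 − (4/3)·0.115385) = −0.75 · ln(0.846153) = −0.75 · (-0.167055) = 0.1253.

0.1253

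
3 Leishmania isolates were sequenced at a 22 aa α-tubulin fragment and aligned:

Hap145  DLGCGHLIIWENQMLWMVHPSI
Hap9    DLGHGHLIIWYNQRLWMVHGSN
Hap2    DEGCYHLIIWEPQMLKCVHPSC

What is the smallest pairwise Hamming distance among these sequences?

5

Pairwise Hamming distances:
  Hap145 vs Hap9: 5
  Hap145 vs Hap2: 6
  Hap9 vs Hap2: 10
The smallest is 5, between Hap145 and Hap9.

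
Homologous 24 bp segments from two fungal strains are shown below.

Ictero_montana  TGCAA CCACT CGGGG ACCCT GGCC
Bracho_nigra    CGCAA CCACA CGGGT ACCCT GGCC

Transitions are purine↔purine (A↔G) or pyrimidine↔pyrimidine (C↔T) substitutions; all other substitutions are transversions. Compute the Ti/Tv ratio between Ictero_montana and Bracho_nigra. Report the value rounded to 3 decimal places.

0.500

Differing sites — 1:T/C (Ti); 10:T/A (Tv); 15:G/T (Tv).
Of the 3 differences, 1 transition and 2 transversions, so Ti/Tv = 1/2 = 0.500.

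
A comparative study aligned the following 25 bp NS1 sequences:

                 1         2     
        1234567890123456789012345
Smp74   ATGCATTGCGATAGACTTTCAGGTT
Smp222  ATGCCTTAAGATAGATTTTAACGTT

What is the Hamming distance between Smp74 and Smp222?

The sequences differ at positions 5 (A/C), 8 (G/A), 9 (C/A), 16 (C/T), 20 (C/A), 22 (G/C).
That gives 6 mismatches out of 25 aligned sites, so the Hamming distance is 6.

6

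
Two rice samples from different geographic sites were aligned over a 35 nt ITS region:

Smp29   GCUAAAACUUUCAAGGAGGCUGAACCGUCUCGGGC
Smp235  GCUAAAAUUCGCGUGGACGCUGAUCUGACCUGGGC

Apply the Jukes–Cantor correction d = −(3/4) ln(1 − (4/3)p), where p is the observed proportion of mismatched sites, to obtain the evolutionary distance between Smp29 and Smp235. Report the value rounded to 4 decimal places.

The sequences differ at positions 8 (C/U), 10 (U/C), 11 (U/G), 13 (A/G), 14 (A/U), 18 (G/C), 24 (A/U), 26 (C/U), 28 (U/A), 30 (U/C), 31 (C/U).
p = 11/35 = 0.314286.
d = −0.75 · ln(1 − (4/3)·0.314286) = −0.75 · ln(0.580952) = −0.75 · (-0.543087) = 0.4073.

0.4073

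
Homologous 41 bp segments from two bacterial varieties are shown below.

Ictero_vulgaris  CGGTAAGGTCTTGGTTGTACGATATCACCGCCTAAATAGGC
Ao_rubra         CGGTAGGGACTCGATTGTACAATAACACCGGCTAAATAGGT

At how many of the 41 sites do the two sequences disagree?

The sequences differ at positions 6 (A/G), 9 (T/A), 12 (T/C), 14 (G/A), 21 (G/A), 25 (T/A), 31 (C/G), 41 (C/T).
That gives 8 mismatches out of 41 aligned sites, so the Hamming distance is 8.

8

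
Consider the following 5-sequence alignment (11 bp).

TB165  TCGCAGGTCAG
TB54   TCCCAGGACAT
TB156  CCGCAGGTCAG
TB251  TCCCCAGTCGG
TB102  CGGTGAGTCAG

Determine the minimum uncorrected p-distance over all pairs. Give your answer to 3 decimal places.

0.091

Pairwise Hamming distances:
  TB165 vs TB54: 3
  TB165 vs TB156: 1
  TB165 vs TB251: 4
  TB165 vs TB102: 5
  TB54 vs TB156: 4
  TB54 vs TB251: 5
  TB54 vs TB102: 8
  TB156 vs TB251: 5
  TB156 vs TB102: 4
  TB251 vs TB102: 6
The smallest is 1 mismatch, between TB165 and TB156; p = 1/11 = 0.091.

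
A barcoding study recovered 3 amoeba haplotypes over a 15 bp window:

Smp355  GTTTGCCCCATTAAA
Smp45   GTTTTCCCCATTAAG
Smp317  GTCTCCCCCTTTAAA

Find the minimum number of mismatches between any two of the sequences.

Pairwise Hamming distances:
  Smp355 vs Smp45: 2
  Smp355 vs Smp317: 3
  Smp45 vs Smp317: 4
The smallest is 2, between Smp355 and Smp45.

2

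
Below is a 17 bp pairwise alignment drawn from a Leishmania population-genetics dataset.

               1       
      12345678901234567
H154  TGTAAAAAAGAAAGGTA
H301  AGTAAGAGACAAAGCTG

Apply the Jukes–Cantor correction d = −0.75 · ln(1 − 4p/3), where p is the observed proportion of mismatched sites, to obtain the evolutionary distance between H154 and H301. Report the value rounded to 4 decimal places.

0.4770

Differing sites — 1:T/A; 6:A/G; 8:A/G; 10:G/C; 15:G/C; 17:A/G.
p = 6/17 = 0.352941.
d = −0.75 · ln(1 − (4/3)·0.352941) = −0.75 · ln(0.529412) = −0.75 · (-0.635988) = 0.4770.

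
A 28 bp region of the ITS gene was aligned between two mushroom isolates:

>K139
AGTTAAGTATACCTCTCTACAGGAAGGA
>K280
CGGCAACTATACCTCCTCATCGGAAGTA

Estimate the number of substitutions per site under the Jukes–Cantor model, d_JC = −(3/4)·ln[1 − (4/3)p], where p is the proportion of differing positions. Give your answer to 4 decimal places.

Differing sites — 1:A/C; 3:T/G; 4:T/C; 7:G/C; 16:T/C; 17:C/T; 18:T/C; 20:C/T; 21:A/C; 27:G/T.
p = 10/28 = 0.357143.
d = −0.75 · ln(1 − (4/3)·0.357143) = −0.75 · ln(0.523809) = −0.75 · (-0.646628) = 0.4850.

0.4850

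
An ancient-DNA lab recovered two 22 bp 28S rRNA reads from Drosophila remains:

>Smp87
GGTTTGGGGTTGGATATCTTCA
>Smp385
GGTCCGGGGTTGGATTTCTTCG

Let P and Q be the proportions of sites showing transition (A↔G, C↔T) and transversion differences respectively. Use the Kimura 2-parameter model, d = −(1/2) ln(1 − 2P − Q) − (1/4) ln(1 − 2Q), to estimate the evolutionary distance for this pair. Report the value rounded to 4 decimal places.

0.2153

The sequences differ at positions 4 (T/C, transition), 5 (T/C, transition), 16 (A/T, transversion), 22 (A/G, transition).
Of the 4 differences, 3 transitions and 1 transversion over 22 sites: P = 3/22 = 0.136364, Q = 1/22 = 0.045455.
d = −0.5·ln(0.681817) − 0.25·ln(0.909090) = −0.5·(-0.382994) − 0.25·(-0.095311) = 0.2153.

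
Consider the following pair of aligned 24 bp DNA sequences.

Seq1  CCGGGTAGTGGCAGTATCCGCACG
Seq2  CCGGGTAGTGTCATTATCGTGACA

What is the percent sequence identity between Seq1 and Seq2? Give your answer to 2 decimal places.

75.00%

Differing sites — 11:G/T; 14:G/T; 19:C/G; 20:G/T; 21:C/G; 24:G/A.
18 of the 24 sites match, so the percent identity is 18/24 × 100 = 75.00%.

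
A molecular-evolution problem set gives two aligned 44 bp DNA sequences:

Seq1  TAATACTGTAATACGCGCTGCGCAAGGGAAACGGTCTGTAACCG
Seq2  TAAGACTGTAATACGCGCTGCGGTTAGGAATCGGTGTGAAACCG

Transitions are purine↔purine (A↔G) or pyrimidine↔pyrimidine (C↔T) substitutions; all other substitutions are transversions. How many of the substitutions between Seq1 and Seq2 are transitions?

The sequences differ at positions 4 (T/G, transversion), 23 (C/G, transversion), 24 (A/T, transversion), 25 (A/T, transversion), 26 (G/A, transition), 31 (A/T, transversion), 36 (C/G, transversion), 39 (T/A, transversion).
Of the 8 differences, 1 transition and 7 transversions, so the answer is 1.

1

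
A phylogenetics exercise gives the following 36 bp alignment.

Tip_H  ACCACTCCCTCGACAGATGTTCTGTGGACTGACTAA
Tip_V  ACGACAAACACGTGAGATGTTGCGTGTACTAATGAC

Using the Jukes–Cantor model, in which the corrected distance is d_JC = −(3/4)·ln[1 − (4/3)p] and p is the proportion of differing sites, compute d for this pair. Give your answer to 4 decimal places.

Differing sites — 3:C/G; 6:T/A; 7:C/A; 8:C/A; 10:T/A; 13:A/T; 14:C/G; 22:C/G; 23:T/C; 27:G/T; 31:G/A; 33:C/T; 34:T/G; 36:A/C.
p = 14/36 = 0.388889.
d = −0.75 · ln(1 − (4/3)·0.388889) = −0.75 · ln(0.481481) = −0.75 · (-0.730889) = 0.5482.

0.5482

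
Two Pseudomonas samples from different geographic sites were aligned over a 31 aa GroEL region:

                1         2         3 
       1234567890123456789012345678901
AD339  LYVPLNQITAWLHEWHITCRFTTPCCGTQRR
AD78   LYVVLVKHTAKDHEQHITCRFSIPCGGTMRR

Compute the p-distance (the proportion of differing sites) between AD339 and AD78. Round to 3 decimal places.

0.355

Mismatches occur at site 4 (P/V), site 6 (N/V), site 7 (Q/K), site 8 (I/H), site 11 (W/K), site 12 (L/D), site 15 (W/Q), site 22 (T/S), site 23 (T/I), site 26 (C/G), site 29 (Q/M).
There are 11 differences over 31 sites, so p = 11/31 = 0.355.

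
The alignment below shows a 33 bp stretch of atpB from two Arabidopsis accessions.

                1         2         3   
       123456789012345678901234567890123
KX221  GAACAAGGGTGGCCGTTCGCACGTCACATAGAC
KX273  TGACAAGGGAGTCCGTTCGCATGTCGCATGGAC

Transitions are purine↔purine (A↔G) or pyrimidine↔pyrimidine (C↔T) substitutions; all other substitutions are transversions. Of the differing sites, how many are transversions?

Mismatches occur at site 1 (G/T, transversion), site 2 (A/G, transition), site 10 (T/A, transversion), site 12 (G/T, transversion), site 22 (C/T, transition), site 26 (A/G, transition), site 30 (A/G, transition).
Of the 7 differences, 4 transitions and 3 transversions, so the answer is 3.

3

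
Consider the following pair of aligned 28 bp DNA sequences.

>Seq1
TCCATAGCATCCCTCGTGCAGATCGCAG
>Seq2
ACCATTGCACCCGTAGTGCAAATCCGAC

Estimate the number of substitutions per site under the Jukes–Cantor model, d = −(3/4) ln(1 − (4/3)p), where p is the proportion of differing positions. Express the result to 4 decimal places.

Mismatches occur at site 1 (T→A), site 6 (A→T), site 10 (T→C), site 13 (C→G), site 15 (C→A), site 21 (G→A), site 25 (G→C), site 26 (C→G), site 28 (G→C).
p = 9/28 = 0.321429.
d = −0.75 · ln(1 − (4/3)·0.321429) = −0.75 · ln(0.571428) = −0.75 · (-0.559617) = 0.4197.

0.4197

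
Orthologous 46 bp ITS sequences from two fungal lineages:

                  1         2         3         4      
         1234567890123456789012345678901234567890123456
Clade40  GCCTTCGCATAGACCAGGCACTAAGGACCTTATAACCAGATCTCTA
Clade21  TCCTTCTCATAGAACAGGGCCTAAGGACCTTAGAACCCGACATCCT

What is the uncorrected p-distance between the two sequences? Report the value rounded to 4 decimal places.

0.2391

Differing sites — 1:G/T; 7:G/T; 14:C/A; 19:C/G; 20:A/C; 33:T/G; 38:A/C; 41:T/C; 42:C/A; 45:T/C; 46:A/T.
There are 11 differences over 46 sites, so p = 11/46 = 0.2391.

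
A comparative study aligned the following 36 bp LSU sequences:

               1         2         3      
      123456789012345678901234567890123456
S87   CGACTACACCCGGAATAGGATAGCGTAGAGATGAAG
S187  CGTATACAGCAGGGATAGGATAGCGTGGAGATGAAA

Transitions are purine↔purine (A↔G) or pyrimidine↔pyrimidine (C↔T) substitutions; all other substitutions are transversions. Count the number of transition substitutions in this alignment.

3

Mismatches occur at site 3 (A→T, transversion), site 4 (C→A, transversion), site 9 (C→G, transversion), site 11 (C→A, transversion), site 14 (A→G, transition), site 27 (A→G, transition), site 36 (G→A, transition).
Of the 7 differences, 3 transitions and 4 transversions, so the answer is 3.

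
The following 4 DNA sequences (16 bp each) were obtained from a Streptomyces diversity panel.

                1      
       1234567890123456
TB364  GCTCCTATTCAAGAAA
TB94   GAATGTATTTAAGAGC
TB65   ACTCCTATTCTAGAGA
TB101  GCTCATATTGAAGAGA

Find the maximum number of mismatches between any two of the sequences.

8

Pairwise Hamming distances:
  TB364 vs TB94: 7
  TB364 vs TB65: 3
  TB364 vs TB101: 3
  TB94 vs TB65: 8
  TB94 vs TB101: 6
  TB65 vs TB101: 4
The largest is 8, between TB94 and TB65.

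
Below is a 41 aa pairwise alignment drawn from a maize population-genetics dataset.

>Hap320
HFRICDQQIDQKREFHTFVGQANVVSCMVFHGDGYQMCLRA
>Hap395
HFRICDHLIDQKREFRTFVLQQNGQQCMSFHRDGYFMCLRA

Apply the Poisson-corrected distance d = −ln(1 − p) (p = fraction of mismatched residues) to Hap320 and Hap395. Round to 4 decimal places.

0.3124

Differing sites — 7:Q/H; 8:Q/L; 16:H/R; 20:G/L; 22:A/Q; 24:V/G; 25:V/Q; 26:S/Q; 29:V/S; 32:G/R; 36:Q/F.
p = 11/41 = 0.268293.
d = −ln(1 − 0.268293) = −ln(0.731707) = 0.3124.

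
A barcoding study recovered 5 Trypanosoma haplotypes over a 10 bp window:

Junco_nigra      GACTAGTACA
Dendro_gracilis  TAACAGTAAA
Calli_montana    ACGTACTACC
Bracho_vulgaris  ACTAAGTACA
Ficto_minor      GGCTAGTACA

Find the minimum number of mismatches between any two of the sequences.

Pairwise Hamming distances:
  Junco_nigra vs Dendro_gracilis: 4
  Junco_nigra vs Calli_montana: 5
  Junco_nigra vs Bracho_vulgaris: 4
  Junco_nigra vs Ficto_minor: 1
  Dendro_gracilis vs Calli_montana: 7
  Dendro_gracilis vs Bracho_vulgaris: 5
  Dendro_gracilis vs Ficto_minor: 5
  Calli_montana vs Bracho_vulgaris: 4
  Calli_montana vs Ficto_minor: 5
  Bracho_vulgaris vs Ficto_minor: 4
The smallest is 1, between Junco_nigra and Ficto_minor.

1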